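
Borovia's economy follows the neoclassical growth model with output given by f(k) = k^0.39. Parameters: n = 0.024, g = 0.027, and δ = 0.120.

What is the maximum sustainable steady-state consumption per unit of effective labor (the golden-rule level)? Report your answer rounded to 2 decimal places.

c_gold ≈ 1.03

At the golden rule, f'(k) = n + g + δ, so α·k^(α−1) = n + g + δ and k_gold = (α/(n + g + δ))^(1/(1−α)).
k_gold = (0.39/0.171)^(1/0.61) = 2.2807^1.6393 ≈ 3.8635
c_gold = f(k_gold) − (n + g + δ)·k_gold = 1.6940 − 0.171×3.8635 ≈ 1.0333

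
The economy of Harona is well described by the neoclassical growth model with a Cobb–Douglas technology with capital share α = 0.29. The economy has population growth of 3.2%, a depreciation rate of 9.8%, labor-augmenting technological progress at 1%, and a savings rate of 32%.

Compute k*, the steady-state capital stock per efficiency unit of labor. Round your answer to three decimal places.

In steady state, investment equals break-even investment: s·k^α = (n + g + δ)·k.
Rearranging, k^(1−α) = s / (n + g + δ).
k^0.71 = 0.32 / (0.032 + 0.010 + 0.098) = 0.32 / 0.140 = 2.2857
k* = 2.2857^(1/0.71) ≈ 3.2038

k* ≈ 3.204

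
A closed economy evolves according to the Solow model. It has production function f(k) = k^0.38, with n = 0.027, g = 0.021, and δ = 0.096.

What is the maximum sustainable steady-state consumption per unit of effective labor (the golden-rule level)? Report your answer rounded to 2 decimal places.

c_gold ≈ 1.12

At the golden rule, f'(k) = n + g + δ, so α·k^(α−1) = n + g + δ and k_gold = (α/(n + g + δ))^(1/(1−α)).
k_gold = (0.38/0.144)^(1/0.62) = 2.6389^1.6129 ≈ 4.7831
c_gold = f(k_gold) − (n + g + δ)·k_gold = 1.8125 − 0.144×4.7831 ≈ 1.1237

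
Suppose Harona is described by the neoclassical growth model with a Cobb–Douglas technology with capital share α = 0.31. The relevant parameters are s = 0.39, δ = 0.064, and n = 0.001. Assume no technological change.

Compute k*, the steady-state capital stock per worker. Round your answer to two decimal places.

At the steady state, Δk = 0, so s·k^α = (n + δ)·k.
Dividing both sides by k: k^(1−α) = s / (n + δ).
k^0.69 = 0.39 / (0.001 + 0.064) = 0.39 / 0.065 = 6.0000
k* = 6.0000^(1/0.69) ≈ 13.4201

k* ≈ 13.42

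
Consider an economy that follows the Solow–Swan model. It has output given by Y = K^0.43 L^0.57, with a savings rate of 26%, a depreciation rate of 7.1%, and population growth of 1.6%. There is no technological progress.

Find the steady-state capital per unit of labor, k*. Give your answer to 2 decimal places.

k* = 6.83

At the steady state, Δk = 0, so s·k^α = (n + δ)·k.
Dividing both sides by k: k^(1−α) = s / (n + δ).
k^0.57 = 0.26 / (0.016 + 0.071) = 0.26 / 0.087 = 2.9885
k* = 2.9885^(1/0.57) ≈ 6.8254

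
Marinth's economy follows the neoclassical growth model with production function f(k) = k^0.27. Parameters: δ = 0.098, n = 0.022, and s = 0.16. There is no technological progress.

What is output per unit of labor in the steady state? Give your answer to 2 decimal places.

In steady state, investment equals break-even investment: s·k^α = (n + δ)·k.
Dividing both sides by k: k^(1−α) = s / (n + δ).
k^0.73 = 0.16 / (0.022 + 0.098) = 0.16 / 0.120 = 1.3333
k* = 1.3333^(1/0.73) ≈ 1.4830
y* = (k*)^α = 1.4830^0.27 ≈ 1.1123

y* = 1.11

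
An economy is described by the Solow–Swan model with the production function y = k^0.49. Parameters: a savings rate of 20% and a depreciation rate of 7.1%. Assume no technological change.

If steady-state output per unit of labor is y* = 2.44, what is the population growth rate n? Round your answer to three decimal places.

At the steady state, Δk = 0, so s·k^α = (n + δ)·k.
Since y* = [s/(n + δ)]^(α/(1−α)), we have s/(n + δ) = (y*)^((1−α)/α) = 2.44^1.0408 = 2.5304.
Therefore n + δ = s / 2.5304 = 0.20 / 2.5304 = 0.0790, so n = 0.0790 − 0.071 = 0.0080.

n ≈ 0.008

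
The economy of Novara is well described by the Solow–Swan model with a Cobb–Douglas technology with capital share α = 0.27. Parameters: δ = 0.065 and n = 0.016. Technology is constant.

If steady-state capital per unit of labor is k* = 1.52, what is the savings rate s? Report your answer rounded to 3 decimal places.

In steady state, investment equals break-even investment: s·k^α = (n + δ)·k.
So s / (n + δ) = (k*)^(1−α) = 1.52^0.73 = 1.3575.
Therefore s = 1.3575 × (n + δ) = 1.3575 × 0.081 = 0.1100.

s ≈ 0.110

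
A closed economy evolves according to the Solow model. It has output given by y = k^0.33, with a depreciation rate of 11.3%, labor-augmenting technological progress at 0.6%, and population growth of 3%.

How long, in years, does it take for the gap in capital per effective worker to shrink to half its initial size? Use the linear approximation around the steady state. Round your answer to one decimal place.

about 6.9 years

Near the steady state the convergence rate is λ = (1 − α)(n + g + δ).
λ = (1 − 0.33) × 0.149 = 0.67 × 0.149 = 0.09983
Half-life = ln 2 / λ = 0.6931 / 0.09983 ≈ 6.94 years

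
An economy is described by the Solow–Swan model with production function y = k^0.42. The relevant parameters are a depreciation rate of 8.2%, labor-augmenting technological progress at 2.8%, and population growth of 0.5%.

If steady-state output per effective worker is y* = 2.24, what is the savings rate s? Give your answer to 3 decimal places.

s ≈ 0.350

In steady state, investment equals break-even investment: s·k^α = (n + g + δ)·k.
Since y* = [s/(n + g + δ)]^(α/(1−α)), we have s/(n + g + δ) = (y*)^((1−α)/α) = 2.24^1.381 = 3.0457.
Therefore s = 3.0457 × (n + g + δ) = 3.0457 × 0.115 = 0.3503.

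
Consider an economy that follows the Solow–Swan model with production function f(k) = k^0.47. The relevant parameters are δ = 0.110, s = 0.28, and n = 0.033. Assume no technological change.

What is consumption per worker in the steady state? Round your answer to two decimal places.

c* ≈ 1.31

In steady state, investment equals break-even investment: s·k^α = (n + δ)·k.
Rearranging, k^(1−α) = s / (n + δ).
k^0.53 = 0.28 / (0.033 + 0.110) = 0.28 / 0.143 = 1.9580
k* = 1.9580^(1/0.53) ≈ 3.5530
y* = (k*)^α = 3.5530^0.47 ≈ 1.8146
c* = (1 − s)·y* = (1 − 0.28) × 1.8146 ≈ 1.3065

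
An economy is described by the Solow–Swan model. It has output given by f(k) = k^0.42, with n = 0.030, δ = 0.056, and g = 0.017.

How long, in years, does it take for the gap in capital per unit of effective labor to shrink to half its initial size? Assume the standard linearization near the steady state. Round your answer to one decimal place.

t_½ ≈ 11.6 years

Near the steady state the convergence rate is λ = (1 − α)(n + g + δ).
λ = (1 − 0.42) × 0.103 = 0.58 × 0.103 = 0.05974
Half-life = ln 2 / λ = 0.6931 / 0.05974 ≈ 11.60 years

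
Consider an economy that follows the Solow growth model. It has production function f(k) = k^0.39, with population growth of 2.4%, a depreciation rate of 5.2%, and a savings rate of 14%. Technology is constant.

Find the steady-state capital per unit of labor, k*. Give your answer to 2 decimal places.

k* ≈ 2.72

Steady state requires s·f(k) = (n + δ)·k, i.e. s·k^α = (n + δ)·k.
Dividing both sides by k: k^(1−α) = s / (n + δ).
k^0.61 = 0.14 / (0.024 + 0.052) = 0.14 / 0.076 = 1.8421
k* = 1.8421^(1/0.61) ≈ 2.7223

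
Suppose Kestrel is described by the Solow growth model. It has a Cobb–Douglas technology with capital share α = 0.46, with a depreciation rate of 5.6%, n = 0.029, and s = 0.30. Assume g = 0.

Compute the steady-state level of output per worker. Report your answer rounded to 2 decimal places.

y* ≈ 2.93

Steady state requires s·f(k) = (n + δ)·k, i.e. s·k^α = (n + δ)·k.
Rearranging, k^(1−α) = s / (n + δ).
k^0.54 = 0.30 / (0.029 + 0.056) = 0.30 / 0.085 = 3.5294
k* = 3.5294^(1/0.54) ≈ 10.3338
y* = (k*)^α = 10.3338^0.46 ≈ 2.9279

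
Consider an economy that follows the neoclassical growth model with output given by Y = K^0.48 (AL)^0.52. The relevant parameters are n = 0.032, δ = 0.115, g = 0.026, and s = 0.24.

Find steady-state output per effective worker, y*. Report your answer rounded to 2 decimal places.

At the steady state, Δk = 0, so s·k^α = (n + g + δ)·k.
Rearranging, k^(1−α) = s / (n + g + δ).
k^0.52 = 0.24 / (0.032 + 0.026 + 0.115) = 0.24 / 0.173 = 1.3873
k* = 1.3873^(1/0.52) ≈ 1.8767
y* = (k*)^α = 1.8767^0.48 ≈ 1.3528

y* = 1.35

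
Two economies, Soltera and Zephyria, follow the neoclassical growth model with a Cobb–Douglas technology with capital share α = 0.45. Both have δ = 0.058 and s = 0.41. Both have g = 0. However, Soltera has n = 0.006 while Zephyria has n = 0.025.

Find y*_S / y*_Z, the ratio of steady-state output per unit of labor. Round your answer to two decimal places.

Steady-state y* = [s/(n + δ)]^(α/(1−α)), so the ratio is [ (s_S/(n + δ)_S) / (s_Z/(n + δ)_Z) ]^0.8182.
s_S/(n + δ)_S = 0.41/0.064 = 6.4063; s_Z/(n + δ)_Z = 0.41/0.083 = 4.9398.
Ratio = (6.4063/4.9398)^0.8182 = 1.2969^0.8182 ≈ 1.2370

y*_S / y*_Z ≈ 1.24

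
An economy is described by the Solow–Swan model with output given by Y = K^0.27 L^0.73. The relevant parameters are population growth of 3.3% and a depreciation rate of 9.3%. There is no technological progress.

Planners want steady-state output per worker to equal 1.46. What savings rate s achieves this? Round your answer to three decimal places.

s ≈ 0.351

In steady state, investment equals break-even investment: s·k^α = (n + δ)·k.
Since y* = [s/(n + δ)]^(α/(1−α)), we have s/(n + δ) = (y*)^((1−α)/α) = 1.46^2.7037 = 2.7820.
Therefore s = 2.7820 × (n + δ) = 2.7820 × 0.126 = 0.3505.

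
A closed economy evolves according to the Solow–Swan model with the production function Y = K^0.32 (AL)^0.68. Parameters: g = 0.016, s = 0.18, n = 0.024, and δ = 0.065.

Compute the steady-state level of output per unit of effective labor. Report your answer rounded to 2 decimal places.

In steady state, investment equals break-even investment: s·k^α = (n + g + δ)·k.
Rearranging, k^(1−α) = s / (n + g + δ).
k^0.68 = 0.18 / (0.024 + 0.016 + 0.065) = 0.18 / 0.105 = 1.7143
k* = 1.7143^(1/0.68) ≈ 2.2093
y* = (k*)^α = 2.2093^0.32 ≈ 1.2887

y* = 1.29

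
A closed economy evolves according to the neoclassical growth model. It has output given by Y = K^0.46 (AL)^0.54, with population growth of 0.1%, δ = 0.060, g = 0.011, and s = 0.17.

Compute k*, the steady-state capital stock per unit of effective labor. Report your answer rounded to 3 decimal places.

In steady state, investment equals break-even investment: s·k^α = (n + g + δ)·k.
Rearranging, k^(1−α) = s / (n + g + δ).
k^0.54 = 0.17 / (0.001 + 0.011 + 0.060) = 0.17 / 0.072 = 2.3611
k* = 2.3611^(1/0.54) ≈ 4.9085

k* = 4.909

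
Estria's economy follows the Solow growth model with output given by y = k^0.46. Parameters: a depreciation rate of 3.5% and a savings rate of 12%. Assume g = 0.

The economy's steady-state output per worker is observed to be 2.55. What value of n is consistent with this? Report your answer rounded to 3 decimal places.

n ≈ 0.005

Steady state requires s·f(k) = (n + δ)·k, i.e. s·k^α = (n + δ)·k.
Since y* = [s/(n + δ)]^(α/(1−α)), we have s/(n + δ) = (y*)^((1−α)/α) = 2.55^1.1739 = 3.0008.
Therefore n + δ = s / 3.0008 = 0.12 / 3.0008 = 0.0400, so n = 0.0400 − 0.035 = 0.0050.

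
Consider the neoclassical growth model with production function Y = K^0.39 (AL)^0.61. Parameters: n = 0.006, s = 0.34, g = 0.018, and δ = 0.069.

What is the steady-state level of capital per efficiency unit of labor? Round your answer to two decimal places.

At the steady state, Δk = 0, so s·k^α = (n + g + δ)·k.
Dividing both sides by k: k^(1−α) = s / (n + g + δ).
k^0.61 = 0.34 / (0.006 + 0.018 + 0.069) = 0.34 / 0.093 = 3.6559
k* = 3.6559^(1/0.61) ≈ 8.3742

k* = 8.37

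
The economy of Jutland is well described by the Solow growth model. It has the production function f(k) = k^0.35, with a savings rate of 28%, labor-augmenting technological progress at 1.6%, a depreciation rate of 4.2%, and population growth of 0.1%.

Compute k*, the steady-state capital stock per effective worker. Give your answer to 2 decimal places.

At the steady state, Δk = 0, so s·k^α = (n + g + δ)·k.
Dividing both sides by k: k^(1−α) = s / (n + g + δ).
k^0.65 = 0.28 / (0.001 + 0.016 + 0.042) = 0.28 / 0.059 = 4.7458
k* = 4.7458^(1/0.65) ≈ 10.9768

k* = 10.98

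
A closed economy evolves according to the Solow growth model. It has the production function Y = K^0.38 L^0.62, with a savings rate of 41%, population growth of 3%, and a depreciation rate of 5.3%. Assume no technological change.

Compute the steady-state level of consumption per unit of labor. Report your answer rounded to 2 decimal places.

c* = 1.57

At the steady state, Δk = 0, so s·k^α = (n + δ)·k.
Dividing both sides by k: k^(1−α) = s / (n + δ).
k^0.62 = 0.41 / (0.030 + 0.053) = 0.41 / 0.083 = 4.9398
k* = 4.9398^(1/0.62) ≈ 13.1488
y* = (k*)^α = 13.1488^0.38 ≈ 2.6618
c* = (1 − s)·y* = (1 − 0.41) × 2.6618 ≈ 1.5705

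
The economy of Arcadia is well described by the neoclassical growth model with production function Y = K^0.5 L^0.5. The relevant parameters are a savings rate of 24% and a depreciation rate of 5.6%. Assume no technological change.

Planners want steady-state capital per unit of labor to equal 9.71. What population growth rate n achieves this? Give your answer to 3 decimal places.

Steady state requires s·f(k) = (n + δ)·k, i.e. s·k^α = (n + δ)·k.
So s / (n + δ) = (k*)^(1−α) = 9.71^0.5 = 3.1161.
Therefore n + δ = s / 3.1161 = 0.24 / 3.1161 = 0.0770, so n = 0.0770 − 0.056 = 0.0210.

n ≈ 0.021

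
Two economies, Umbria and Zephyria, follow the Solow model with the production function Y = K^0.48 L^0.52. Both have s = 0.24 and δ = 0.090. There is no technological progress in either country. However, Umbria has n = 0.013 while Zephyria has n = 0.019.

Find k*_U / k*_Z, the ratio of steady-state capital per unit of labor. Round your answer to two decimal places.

Steady-state k* = [s/(n + δ)]^(1/(1−α)), so the ratio is [ (s_U/(n + δ)_U) / (s_Z/(n + δ)_Z) ]^1.9231.
s_U/(n + δ)_U = 0.24/0.103 = 2.3301; s_Z/(n + δ)_Z = 0.24/0.109 = 2.2018.
Ratio = (2.3301/2.2018)^1.9231 = 1.0583^1.9231 ≈ 1.1151

ratio ≈ 1.12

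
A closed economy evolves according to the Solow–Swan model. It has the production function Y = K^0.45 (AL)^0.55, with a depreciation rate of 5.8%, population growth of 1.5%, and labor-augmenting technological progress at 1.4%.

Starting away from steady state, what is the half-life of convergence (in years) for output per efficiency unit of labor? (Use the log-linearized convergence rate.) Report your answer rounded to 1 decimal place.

t_½ ≈ 14.5 years

Near the steady state the convergence rate is λ = (1 − α)(n + g + δ).
λ = (1 − 0.45) × 0.087 = 0.55 × 0.087 = 0.04785
Half-life = ln 2 / λ = 0.6931 / 0.04785 ≈ 14.48 years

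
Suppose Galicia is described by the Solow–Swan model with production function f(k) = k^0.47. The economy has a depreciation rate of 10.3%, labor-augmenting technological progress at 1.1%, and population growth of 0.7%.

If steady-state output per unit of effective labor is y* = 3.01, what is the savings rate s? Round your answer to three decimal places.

In steady state, investment equals break-even investment: s·k^α = (n + g + δ)·k.
Since y* = [s/(n + g + δ)]^(α/(1−α)), we have s/(n + g + δ) = (y*)^((1−α)/α) = 3.01^1.1277 = 3.4648.
Therefore s = 3.4648 × (n + g + δ) = 3.4648 × 0.121 = 0.4192.

s ≈ 0.419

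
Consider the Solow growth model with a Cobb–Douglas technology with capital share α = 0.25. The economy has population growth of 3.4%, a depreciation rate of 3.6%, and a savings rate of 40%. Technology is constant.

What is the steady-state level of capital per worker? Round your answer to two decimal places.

Steady state requires s·f(k) = (n + δ)·k, i.e. s·k^α = (n + δ)·k.
Dividing both sides by k: k^(1−α) = s / (n + δ).
k^0.75 = 0.40 / (0.034 + 0.036) = 0.40 / 0.070 = 5.7143
k* = 5.7143^(1/0.75) ≈ 10.2161

k* ≈ 10.22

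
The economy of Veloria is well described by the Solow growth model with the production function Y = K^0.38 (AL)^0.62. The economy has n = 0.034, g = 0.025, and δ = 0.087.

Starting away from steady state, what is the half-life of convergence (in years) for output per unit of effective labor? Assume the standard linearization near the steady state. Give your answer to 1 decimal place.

about 7.7 years

Near the steady state the convergence rate is λ = (1 − α)(n + g + δ).
λ = (1 − 0.38) × 0.146 = 0.62 × 0.146 = 0.09052
Half-life = ln 2 / λ = 0.6931 / 0.09052 ≈ 7.66 years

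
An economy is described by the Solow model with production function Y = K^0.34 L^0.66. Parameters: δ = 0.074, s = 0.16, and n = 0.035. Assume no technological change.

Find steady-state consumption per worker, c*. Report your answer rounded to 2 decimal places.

c* ≈ 1.02

At the steady state, Δk = 0, so s·k^α = (n + δ)·k.
Rearranging, k^(1−α) = s / (n + δ).
k^0.66 = 0.16 / (0.035 + 0.074) = 0.16 / 0.109 = 1.4679
k* = 1.4679^(1/0.66) ≈ 1.7888
y* = (k*)^α = 1.7888^0.34 ≈ 1.2186
c* = (1 − s)·y* = (1 − 0.16) × 1.2186 ≈ 1.0236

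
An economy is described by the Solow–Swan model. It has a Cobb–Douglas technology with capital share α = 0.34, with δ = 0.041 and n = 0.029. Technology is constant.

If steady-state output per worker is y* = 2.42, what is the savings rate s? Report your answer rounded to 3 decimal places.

s ≈ 0.389

Steady state requires s·f(k) = (n + δ)·k, i.e. s·k^α = (n + δ)·k.
Since y* = [s/(n + δ)]^(α/(1−α)), we have s/(n + δ) = (y*)^((1−α)/α) = 2.42^1.9412 = 5.5598.
Therefore s = 5.5598 × (n + δ) = 5.5598 × 0.070 = 0.3892.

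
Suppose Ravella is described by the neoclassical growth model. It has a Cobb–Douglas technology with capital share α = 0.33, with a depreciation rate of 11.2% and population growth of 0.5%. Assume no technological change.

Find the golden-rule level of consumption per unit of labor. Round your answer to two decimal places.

At the golden rule, f'(k) = n + δ, so α·k^(α−1) = n + δ and k_gold = (α/(n + δ))^(1/(1−α)).
k_gold = (0.33/0.117)^(1/0.67) = 2.8205^1.4925 ≈ 4.7001
c_gold = f(k_gold) − (n + δ)·k_gold = 1.6665 − 0.117×4.7001 ≈ 1.1166

c_gold ≈ 1.12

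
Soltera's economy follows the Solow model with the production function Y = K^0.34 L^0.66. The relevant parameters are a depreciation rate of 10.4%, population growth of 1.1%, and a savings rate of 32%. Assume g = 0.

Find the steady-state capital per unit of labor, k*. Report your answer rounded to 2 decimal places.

In steady state, investment equals break-even investment: s·k^α = (n + δ)·k.
Dividing both sides by k: k^(1−α) = s / (n + δ).
k^0.66 = 0.32 / (0.011 + 0.104) = 0.32 / 0.115 = 2.7826
k* = 2.7826^(1/0.66) ≈ 4.7142

k* ≈ 4.71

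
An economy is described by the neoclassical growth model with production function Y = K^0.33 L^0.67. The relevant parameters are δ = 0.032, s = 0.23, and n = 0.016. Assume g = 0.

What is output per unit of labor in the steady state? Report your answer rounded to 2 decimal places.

y* ≈ 2.16

Steady state requires s·f(k) = (n + δ)·k, i.e. s·k^α = (n + δ)·k.
Dividing both sides by k: k^(1−α) = s / (n + δ).
k^0.67 = 0.23 / (0.016 + 0.032) = 0.23 / 0.048 = 4.7917
k* = 4.7917^(1/0.67) ≈ 10.3671
y* = (k*)^α = 10.3671^0.33 ≈ 2.1635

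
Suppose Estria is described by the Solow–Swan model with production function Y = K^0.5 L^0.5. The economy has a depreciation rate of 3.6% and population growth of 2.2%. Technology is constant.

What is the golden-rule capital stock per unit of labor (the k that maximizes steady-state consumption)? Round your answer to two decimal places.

The golden rule sets f'(k) = n + δ, i.e. α·k^(α−1) = n + δ.
So k^(1−α) = α / (n + δ) = 0.5 / 0.058 = 8.6207.
k_gold = 8.6207^(1/0.5) ≈ 74.3165

k_gold ≈ 74.32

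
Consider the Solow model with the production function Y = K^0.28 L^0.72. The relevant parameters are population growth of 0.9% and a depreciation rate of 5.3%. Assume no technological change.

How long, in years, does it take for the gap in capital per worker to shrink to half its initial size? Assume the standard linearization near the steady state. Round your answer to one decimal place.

Near the steady state the convergence rate is λ = (1 − α)(n + δ).
λ = (1 − 0.28) × 0.062 = 0.72 × 0.062 = 0.04464
Half-life = ln 2 / λ = 0.6931 / 0.04464 ≈ 15.53 years

half-life ≈ 15.5 years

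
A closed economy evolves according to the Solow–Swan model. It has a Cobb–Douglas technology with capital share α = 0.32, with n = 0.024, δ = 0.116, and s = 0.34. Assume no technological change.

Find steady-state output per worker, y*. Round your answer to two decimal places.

y* ≈ 1.52

At the steady state, Δk = 0, so s·k^α = (n + δ)·k.
Dividing both sides by k: k^(1−α) = s / (n + δ).
k^0.68 = 0.34 / (0.024 + 0.116) = 0.34 / 0.140 = 2.4286
k* = 2.4286^(1/0.68) ≈ 3.6872
y* = (k*)^α = 3.6872^0.32 ≈ 1.5182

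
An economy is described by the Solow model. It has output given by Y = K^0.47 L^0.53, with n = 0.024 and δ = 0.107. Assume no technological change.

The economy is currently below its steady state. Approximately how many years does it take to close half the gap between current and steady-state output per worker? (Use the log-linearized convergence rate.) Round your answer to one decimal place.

Near the steady state the convergence rate is λ = (1 − α)(n + δ).
λ = (1 − 0.47) × 0.131 = 0.53 × 0.131 = 0.06943
Half-life = ln 2 / λ = 0.6931 / 0.06943 ≈ 9.98 years

about 10.0 years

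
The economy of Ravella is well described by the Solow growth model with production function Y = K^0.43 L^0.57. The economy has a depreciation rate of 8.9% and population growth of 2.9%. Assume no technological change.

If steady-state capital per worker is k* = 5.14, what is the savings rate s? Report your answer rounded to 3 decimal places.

Steady state requires s·f(k) = (n + δ)·k, i.e. s·k^α = (n + δ)·k.
So s / (n + δ) = (k*)^(1−α) = 5.14^0.57 = 2.5424.
Therefore s = 2.5424 × (n + δ) = 2.5424 × 0.118 = 0.3000.

s ≈ 0.300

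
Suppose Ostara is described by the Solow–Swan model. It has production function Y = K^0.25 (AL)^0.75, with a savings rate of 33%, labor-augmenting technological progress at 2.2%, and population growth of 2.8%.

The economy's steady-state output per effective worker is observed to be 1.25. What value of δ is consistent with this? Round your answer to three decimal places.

Steady state requires s·f(k) = (n + g + δ)·k, i.e. s·k^α = (n + g + δ)·k.
Since y* = [s/(n + g + δ)]^(α/(1−α)), we have s/(n + g + δ) = (y*)^((1−α)/α) = 1.25^3 = 1.9531.
Therefore n + g + δ = s / 1.9531 = 0.33 / 1.9531 = 0.1690, so δ = 0.1690 − 0.050 = 0.1190.

δ ≈ 0.119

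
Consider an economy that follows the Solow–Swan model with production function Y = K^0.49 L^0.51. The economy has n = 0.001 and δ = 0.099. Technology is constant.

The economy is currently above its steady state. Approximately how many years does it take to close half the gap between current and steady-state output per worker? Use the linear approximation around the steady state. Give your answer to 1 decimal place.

Near the steady state the convergence rate is λ = (1 − α)(n + δ).
λ = (1 − 0.49) × 0.100 = 0.51 × 0.100 = 0.0510
Half-life = ln 2 / λ = 0.6931 / 0.0510 ≈ 13.59 years

half-life ≈ 13.6 years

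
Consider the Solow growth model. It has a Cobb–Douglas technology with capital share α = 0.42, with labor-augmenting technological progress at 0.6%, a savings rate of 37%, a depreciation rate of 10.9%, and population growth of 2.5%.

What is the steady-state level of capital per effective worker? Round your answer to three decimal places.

k* = 5.342

Steady state requires s·f(k) = (n + g + δ)·k, i.e. s·k^α = (n + g + δ)·k.
Rearranging, k^(1−α) = s / (n + g + δ).
k^0.58 = 0.37 / (0.025 + 0.006 + 0.109) = 0.37 / 0.140 = 2.6429
k* = 2.6429^(1/0.58) ≈ 5.3423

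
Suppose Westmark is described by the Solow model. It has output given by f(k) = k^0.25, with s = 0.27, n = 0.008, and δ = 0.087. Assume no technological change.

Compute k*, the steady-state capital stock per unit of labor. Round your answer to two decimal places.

k* = 4.03

In steady state, investment equals break-even investment: s·k^α = (n + δ)·k.
Rearranging, k^(1−α) = s / (n + δ).
k^0.75 = 0.27 / (0.008 + 0.087) = 0.27 / 0.095 = 2.8421
k* = 2.8421^(1/0.75) ≈ 4.0258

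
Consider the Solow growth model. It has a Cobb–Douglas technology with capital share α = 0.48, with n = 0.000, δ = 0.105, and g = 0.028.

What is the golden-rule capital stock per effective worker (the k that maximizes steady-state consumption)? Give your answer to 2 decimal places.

k_gold ≈ 11.80

The golden rule sets f'(k) = n + g + δ, i.e. α·k^(α−1) = n + g + δ.
So k^(1−α) = α / (n + g + δ) = 0.48 / 0.133 = 3.6090.
k_gold = 3.6090^(1/0.52) ≈ 11.8004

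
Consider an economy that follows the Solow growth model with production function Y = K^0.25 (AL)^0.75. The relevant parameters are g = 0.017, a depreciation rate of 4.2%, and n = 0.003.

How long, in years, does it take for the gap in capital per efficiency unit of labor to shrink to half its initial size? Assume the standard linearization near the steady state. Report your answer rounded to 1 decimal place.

Near the steady state the convergence rate is λ = (1 − α)(n + g + δ).
λ = (1 − 0.25) × 0.062 = 0.75 × 0.062 = 0.0465
Half-life = ln 2 / λ = 0.6931 / 0.0465 ≈ 14.91 years

t_½ ≈ 14.9 years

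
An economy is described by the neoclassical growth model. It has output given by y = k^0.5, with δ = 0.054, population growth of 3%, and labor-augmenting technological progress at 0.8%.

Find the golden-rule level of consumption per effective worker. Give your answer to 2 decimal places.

c_gold ≈ 2.72

At the golden rule, f'(k) = n + g + δ, so α·k^(α−1) = n + g + δ and k_gold = (α/(n + g + δ))^(1/(1−α)).
k_gold = (0.5/0.092)^(1/0.5) = 5.4348^2 ≈ 29.5371
c_gold = f(k_gold) − (n + g + δ)·k_gold = 5.4348 − 0.092×29.5371 ≈ 2.7174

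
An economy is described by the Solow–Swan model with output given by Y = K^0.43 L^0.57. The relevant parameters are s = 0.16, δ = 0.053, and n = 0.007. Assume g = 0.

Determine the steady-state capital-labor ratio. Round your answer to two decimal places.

k* ≈ 5.59

At the steady state, Δk = 0, so s·k^α = (n + δ)·k.
Dividing both sides by k: k^(1−α) = s / (n + δ).
k^0.57 = 0.16 / (0.007 + 0.053) = 0.16 / 0.060 = 2.6667
k* = 2.6667^(1/0.57) ≈ 5.5889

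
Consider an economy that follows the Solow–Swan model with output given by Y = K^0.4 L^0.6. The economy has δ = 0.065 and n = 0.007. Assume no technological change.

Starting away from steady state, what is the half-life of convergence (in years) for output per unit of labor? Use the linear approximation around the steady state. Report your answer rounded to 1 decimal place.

Near the steady state the convergence rate is λ = (1 − α)(n + δ).
λ = (1 − 0.4) × 0.072 = 0.6 × 0.072 = 0.0432
Half-life = ln 2 / λ = 0.6931 / 0.0432 ≈ 16.04 years

half-life ≈ 16.0 years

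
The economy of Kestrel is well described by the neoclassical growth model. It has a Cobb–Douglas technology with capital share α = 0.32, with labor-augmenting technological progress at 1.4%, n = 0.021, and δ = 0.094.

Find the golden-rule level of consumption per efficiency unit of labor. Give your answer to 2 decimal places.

At the golden rule, f'(k) = n + g + δ, so α·k^(α−1) = n + g + δ and k_gold = (α/(n + g + δ))^(1/(1−α)).
k_gold = (0.32/0.129)^(1/0.68) = 2.4806^1.4706 ≈ 3.8040
c_gold = f(k_gold) − (n + g + δ)·k_gold = 1.5335 − 0.129×3.8040 ≈ 1.0428

c_gold ≈ 1.04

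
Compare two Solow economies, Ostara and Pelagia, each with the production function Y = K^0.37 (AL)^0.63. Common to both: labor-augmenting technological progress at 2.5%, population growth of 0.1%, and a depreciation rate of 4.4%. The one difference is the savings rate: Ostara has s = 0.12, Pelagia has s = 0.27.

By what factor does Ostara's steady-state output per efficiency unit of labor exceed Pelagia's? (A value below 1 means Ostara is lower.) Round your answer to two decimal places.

Steady-state y* = [s/(n + g + δ)]^(α/(1−α)), so the ratio is [ (s_O/(n + g + δ)_O) / (s_P/(n + g + δ)_P) ]^0.5873.
s_O/(n + g + δ)_O = 0.12/0.070 = 1.7143; s_P/(n + g + δ)_P = 0.27/0.070 = 3.8571.
Ratio = (1.7143/3.8571)^0.5873 = 0.4445^0.5873 ≈ 0.6211

y*_O / y*_P ≈ 0.62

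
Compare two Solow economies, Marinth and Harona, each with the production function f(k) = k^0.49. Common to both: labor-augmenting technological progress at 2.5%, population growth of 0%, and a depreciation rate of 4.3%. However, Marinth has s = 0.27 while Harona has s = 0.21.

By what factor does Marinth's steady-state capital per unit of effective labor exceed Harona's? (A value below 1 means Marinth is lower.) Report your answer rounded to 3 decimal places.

ratio ≈ 1.637

Steady-state k* = [s/(n + g + δ)]^(1/(1−α)), so the ratio is [ (s_M/(n + g + δ)_M) / (s_H/(n + g + δ)_H) ]^1.9608.
s_M/(n + g + δ)_M = 0.27/0.068 = 3.9706; s_H/(n + g + δ)_H = 0.21/0.068 = 3.0882.
Ratio = (3.9706/3.0882)^1.9608 = 1.2857^1.9608 ≈ 1.6368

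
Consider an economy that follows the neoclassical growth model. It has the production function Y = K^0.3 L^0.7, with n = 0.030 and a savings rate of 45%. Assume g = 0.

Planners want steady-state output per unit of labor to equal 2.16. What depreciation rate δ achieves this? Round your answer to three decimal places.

In steady state, investment equals break-even investment: s·k^α = (n + δ)·k.
Since y* = [s/(n + δ)]^(α/(1−α)), we have s/(n + δ) = (y*)^((1−α)/α) = 2.16^2.3333 = 6.0309.
Therefore n + δ = s / 6.0309 = 0.45 / 6.0309 = 0.0746, so δ = 0.0746 − 0.030 = 0.0446.

δ ≈ 0.045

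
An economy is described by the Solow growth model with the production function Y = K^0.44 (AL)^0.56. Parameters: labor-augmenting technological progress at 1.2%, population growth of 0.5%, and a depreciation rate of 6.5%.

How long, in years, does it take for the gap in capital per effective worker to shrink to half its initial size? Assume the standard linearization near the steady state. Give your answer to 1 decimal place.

Near the steady state the convergence rate is λ = (1 − α)(n + g + δ).
λ = (1 − 0.44) × 0.082 = 0.56 × 0.082 = 0.04592
Half-life = ln 2 / λ = 0.6931 / 0.04592 ≈ 15.09 years

half-life ≈ 15.1 years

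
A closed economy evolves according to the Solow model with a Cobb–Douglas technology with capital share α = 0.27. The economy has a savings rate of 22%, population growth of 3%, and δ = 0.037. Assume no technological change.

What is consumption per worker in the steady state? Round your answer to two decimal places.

In steady state, investment equals break-even investment: s·k^α = (n + δ)·k.
Rearranging, k^(1−α) = s / (n + δ).
k^0.73 = 0.22 / (0.030 + 0.037) = 0.22 / 0.067 = 3.2836
k* = 3.2836^(1/0.73) ≈ 5.0972
y* = (k*)^α = 5.0972^0.27 ≈ 1.5523
c* = (1 − s)·y* = (1 − 0.22) × 1.5523 ≈ 1.2108

c* = 1.21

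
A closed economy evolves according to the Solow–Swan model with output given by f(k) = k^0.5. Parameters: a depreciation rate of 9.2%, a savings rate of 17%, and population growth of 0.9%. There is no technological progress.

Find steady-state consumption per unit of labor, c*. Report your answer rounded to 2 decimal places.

c* = 1.40

In steady state, investment equals break-even investment: s·k^α = (n + δ)·k.
Dividing both sides by k: k^(1−α) = s / (n + δ).
k^0.5 = 0.17 / (0.009 + 0.092) = 0.17 / 0.101 = 1.6832
k* = 1.6832^(1/0.5) ≈ 2.8332
y* = (k*)^α = 2.8332^0.5 ≈ 1.6832
c* = (1 − s)·y* = (1 − 0.17) × 1.6832 ≈ 1.3971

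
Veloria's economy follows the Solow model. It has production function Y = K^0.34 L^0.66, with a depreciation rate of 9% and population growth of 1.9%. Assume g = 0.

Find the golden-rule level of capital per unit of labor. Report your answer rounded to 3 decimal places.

k_gold ≈ 5.605

The golden rule sets f'(k) = n + δ, i.e. α·k^(α−1) = n + δ.
So k^(1−α) = α / (n + δ) = 0.34 / 0.109 = 3.1193.
k_gold = 3.1193^(1/0.66) ≈ 5.6049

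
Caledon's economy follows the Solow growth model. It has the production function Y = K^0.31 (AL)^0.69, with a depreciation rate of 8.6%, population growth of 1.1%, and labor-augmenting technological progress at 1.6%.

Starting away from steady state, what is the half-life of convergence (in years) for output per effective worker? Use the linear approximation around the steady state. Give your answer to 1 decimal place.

about 8.9 years

Near the steady state the convergence rate is λ = (1 − α)(n + g + δ).
λ = (1 − 0.31) × 0.113 = 0.69 × 0.113 = 0.07797
Half-life = ln 2 / λ = 0.6931 / 0.07797 ≈ 8.89 years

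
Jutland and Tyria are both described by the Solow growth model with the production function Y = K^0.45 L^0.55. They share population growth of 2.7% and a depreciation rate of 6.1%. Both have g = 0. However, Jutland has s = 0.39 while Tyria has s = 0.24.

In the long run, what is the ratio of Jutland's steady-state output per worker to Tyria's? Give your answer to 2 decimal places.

Steady-state y* = [s/(n + δ)]^(α/(1−α)), so the ratio is [ (s_J/(n + δ)_J) / (s_T/(n + δ)_T) ]^0.8182.
s_J/(n + δ)_J = 0.39/0.088 = 4.4318; s_T/(n + δ)_T = 0.24/0.088 = 2.7273.
Ratio = (4.4318/2.7273)^0.8182 = 1.6250^0.8182 ≈ 1.4877

y*_J / y*_T ≈ 1.49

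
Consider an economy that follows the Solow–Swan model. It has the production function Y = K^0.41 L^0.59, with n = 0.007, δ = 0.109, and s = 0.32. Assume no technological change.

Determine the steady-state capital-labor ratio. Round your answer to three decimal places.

k* ≈ 5.584

At the steady state, Δk = 0, so s·k^α = (n + δ)·k.
Dividing both sides by k: k^(1−α) = s / (n + δ).
k^0.59 = 0.32 / (0.007 + 0.109) = 0.32 / 0.116 = 2.7586
k* = 2.7586^(1/0.59) ≈ 5.5838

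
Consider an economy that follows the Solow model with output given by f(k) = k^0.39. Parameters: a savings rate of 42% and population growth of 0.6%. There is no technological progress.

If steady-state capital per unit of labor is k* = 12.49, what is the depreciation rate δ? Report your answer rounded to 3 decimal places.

δ ≈ 0.084

At the steady state, Δk = 0, so s·k^α = (n + δ)·k.
So s / (n + δ) = (k*)^(1−α) = 12.49^0.61 = 4.6656.
Therefore n + δ = s / 4.6656 = 0.42 / 4.6656 = 0.0900, so δ = 0.0900 − 0.006 = 0.0840.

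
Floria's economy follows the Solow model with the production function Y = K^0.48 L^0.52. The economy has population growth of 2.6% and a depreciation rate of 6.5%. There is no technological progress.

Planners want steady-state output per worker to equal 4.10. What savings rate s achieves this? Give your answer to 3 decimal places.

Steady state requires s·f(k) = (n + δ)·k, i.e. s·k^α = (n + δ)·k.
Since y* = [s/(n + δ)]^(α/(1−α)), we have s/(n + δ) = (y*)^((1−α)/α) = 4.10^1.0833 = 4.6114.
Therefore s = 4.6114 × (n + δ) = 4.6114 × 0.091 = 0.4196.

s ≈ 0.420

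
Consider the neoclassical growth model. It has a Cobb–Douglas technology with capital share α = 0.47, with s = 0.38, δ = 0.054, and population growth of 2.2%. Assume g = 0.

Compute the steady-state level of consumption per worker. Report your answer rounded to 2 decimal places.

c* = 2.58

Steady state requires s·f(k) = (n + δ)·k, i.e. s·k^α = (n + δ)·k.
Dividing both sides by k: k^(1−α) = s / (n + δ).
k^0.53 = 0.38 / (0.022 + 0.054) = 0.38 / 0.076 = 5.0000
k* = 5.0000^(1/0.53) ≈ 20.8359
y* = (k*)^α = 20.8359^0.47 ≈ 4.1672
c* = (1 − s)·y* = (1 − 0.38) × 4.1672 ≈ 2.5837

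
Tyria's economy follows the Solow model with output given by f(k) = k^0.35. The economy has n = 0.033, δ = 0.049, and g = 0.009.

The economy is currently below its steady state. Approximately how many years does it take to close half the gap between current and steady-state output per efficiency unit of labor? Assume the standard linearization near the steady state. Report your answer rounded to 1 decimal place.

Near the steady state the convergence rate is λ = (1 − α)(n + g + δ).
λ = (1 − 0.35) × 0.091 = 0.65 × 0.091 = 0.05915
Half-life = ln 2 / λ = 0.6931 / 0.05915 ≈ 11.72 years

t_½ ≈ 11.7 years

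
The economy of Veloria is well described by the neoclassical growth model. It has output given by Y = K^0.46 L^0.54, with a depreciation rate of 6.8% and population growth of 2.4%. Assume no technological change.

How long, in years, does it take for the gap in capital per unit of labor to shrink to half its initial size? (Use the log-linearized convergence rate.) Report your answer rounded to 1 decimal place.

half-life ≈ 14.0 years

Near the steady state the convergence rate is λ = (1 − α)(n + δ).
λ = (1 − 0.46) × 0.092 = 0.54 × 0.092 = 0.04968
Half-life = ln 2 / λ = 0.6931 / 0.04968 ≈ 13.95 years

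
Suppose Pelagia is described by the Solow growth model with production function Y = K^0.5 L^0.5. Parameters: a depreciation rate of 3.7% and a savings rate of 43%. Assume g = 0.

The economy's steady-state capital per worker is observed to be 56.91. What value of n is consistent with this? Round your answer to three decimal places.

In steady state, investment equals break-even investment: s·k^α = (n + δ)·k.
So s / (n + δ) = (k*)^(1−α) = 56.91^0.5 = 7.5439.
Therefore n + δ = s / 7.5439 = 0.43 / 7.5439 = 0.0570, so n = 0.0570 − 0.037 = 0.0200.

n ≈ 0.020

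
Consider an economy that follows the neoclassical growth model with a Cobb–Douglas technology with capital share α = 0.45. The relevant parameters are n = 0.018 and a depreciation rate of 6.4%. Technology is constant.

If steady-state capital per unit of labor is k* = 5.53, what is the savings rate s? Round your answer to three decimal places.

In steady state, investment equals break-even investment: s·k^α = (n + δ)·k.
So s / (n + δ) = (k*)^(1−α) = 5.53^0.55 = 2.5615.
Therefore s = 2.5615 × (n + δ) = 2.5615 × 0.082 = 0.2100.

s ≈ 0.210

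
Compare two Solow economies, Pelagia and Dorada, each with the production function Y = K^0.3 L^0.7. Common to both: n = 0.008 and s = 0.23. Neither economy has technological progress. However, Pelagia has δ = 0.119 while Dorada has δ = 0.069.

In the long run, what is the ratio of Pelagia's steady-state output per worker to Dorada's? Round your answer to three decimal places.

Steady-state y* = [s/(n + δ)]^(α/(1−α)), so the ratio is [ (s_P/(n + δ)_P) / (s_D/(n + δ)_D) ]^0.4286.
s_P/(n + δ)_P = 0.23/0.127 = 1.8110; s_D/(n + δ)_D = 0.23/0.077 = 2.9870.
Ratio = (1.8110/2.9870)^0.4286 = 0.6063^0.4286 ≈ 0.8070

y*_P / y*_D ≈ 0.807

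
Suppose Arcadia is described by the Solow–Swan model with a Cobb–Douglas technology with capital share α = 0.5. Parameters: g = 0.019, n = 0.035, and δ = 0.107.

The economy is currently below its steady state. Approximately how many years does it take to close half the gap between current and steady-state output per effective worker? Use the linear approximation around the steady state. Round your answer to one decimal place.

half-life ≈ 8.6 years

Near the steady state the convergence rate is λ = (1 − α)(n + g + δ).
λ = (1 − 0.5) × 0.161 = 0.5 × 0.161 = 0.0805
Half-life = ln 2 / λ = 0.6931 / 0.0805 ≈ 8.61 years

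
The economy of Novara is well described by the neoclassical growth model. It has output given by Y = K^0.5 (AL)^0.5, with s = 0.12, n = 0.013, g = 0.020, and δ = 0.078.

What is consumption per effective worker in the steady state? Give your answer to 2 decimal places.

c* = 0.95

Steady state requires s·f(k) = (n + g + δ)·k, i.e. s·k^α = (n + g + δ)·k.
Dividing both sides by k: k^(1−α) = s / (n + g + δ).
k^0.5 = 0.12 / (0.013 + 0.020 + 0.078) = 0.12 / 0.111 = 1.0811
k* = 1.0811^(1/0.5) ≈ 1.1688
y* = (k*)^α = 1.1688^0.5 ≈ 1.0811
c* = (1 − s)·y* = (1 − 0.12) × 1.0811 ≈ 0.9514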